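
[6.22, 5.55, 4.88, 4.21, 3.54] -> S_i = 6.22 + -0.67*i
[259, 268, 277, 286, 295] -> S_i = 259 + 9*i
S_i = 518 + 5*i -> [518, 523, 528, 533, 538]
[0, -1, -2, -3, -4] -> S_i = 0 + -1*i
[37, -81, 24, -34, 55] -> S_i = Random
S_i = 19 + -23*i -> [19, -4, -27, -50, -73]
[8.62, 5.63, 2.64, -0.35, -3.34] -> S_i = 8.62 + -2.99*i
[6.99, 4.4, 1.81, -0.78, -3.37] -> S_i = 6.99 + -2.59*i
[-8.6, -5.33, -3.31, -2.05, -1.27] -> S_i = -8.60*0.62^i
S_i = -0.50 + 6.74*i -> [-0.5, 6.24, 12.98, 19.72, 26.46]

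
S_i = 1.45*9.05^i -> [1.45, 13.12, 118.76, 1074.77, 9726.63]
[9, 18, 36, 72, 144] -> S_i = 9*2^i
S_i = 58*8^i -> [58, 464, 3712, 29696, 237568]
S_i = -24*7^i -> [-24, -168, -1176, -8232, -57624]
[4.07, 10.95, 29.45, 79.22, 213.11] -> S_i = 4.07*2.69^i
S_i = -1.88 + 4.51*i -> [-1.88, 2.63, 7.14, 11.65, 16.16]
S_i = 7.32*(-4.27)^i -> [7.32, -31.26, 133.46, -569.89, 2433.45]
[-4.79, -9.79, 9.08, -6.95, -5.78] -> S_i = Random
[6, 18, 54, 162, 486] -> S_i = 6*3^i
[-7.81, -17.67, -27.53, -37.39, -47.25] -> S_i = -7.81 + -9.86*i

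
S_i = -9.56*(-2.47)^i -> [-9.56, 23.61, -58.32, 144.06, -355.83]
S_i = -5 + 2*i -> [-5, -3, -1, 1, 3]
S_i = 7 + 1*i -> [7, 8, 9, 10, 11]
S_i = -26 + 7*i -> [-26, -19, -12, -5, 2]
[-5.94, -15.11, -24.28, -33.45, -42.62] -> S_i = -5.94 + -9.17*i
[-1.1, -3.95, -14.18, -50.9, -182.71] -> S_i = -1.10*3.59^i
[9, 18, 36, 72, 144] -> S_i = 9*2^i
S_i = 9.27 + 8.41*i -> [9.27, 17.68, 26.09, 34.5, 42.91]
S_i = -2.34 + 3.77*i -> [-2.34, 1.43, 5.2, 8.97, 12.74]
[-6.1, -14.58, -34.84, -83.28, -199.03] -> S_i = -6.10*2.39^i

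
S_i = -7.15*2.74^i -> [-7.15, -19.59, -53.68, -147.08, -403.0]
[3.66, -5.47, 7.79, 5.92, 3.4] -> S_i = Random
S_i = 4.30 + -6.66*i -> [4.3, -2.36, -9.02, -15.68, -22.34]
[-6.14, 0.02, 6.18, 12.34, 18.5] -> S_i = -6.14 + 6.16*i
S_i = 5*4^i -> [5, 20, 80, 320, 1280]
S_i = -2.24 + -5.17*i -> [-2.24, -7.41, -12.58, -17.75, -22.92]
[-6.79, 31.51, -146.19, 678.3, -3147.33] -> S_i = -6.79*(-4.64)^i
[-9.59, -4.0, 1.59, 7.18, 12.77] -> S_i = -9.59 + 5.59*i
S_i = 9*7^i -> [9, 63, 441, 3087, 21609]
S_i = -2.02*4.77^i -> [-2.02, -9.64, -45.96, -219.23, -1045.74]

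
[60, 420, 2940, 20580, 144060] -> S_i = 60*7^i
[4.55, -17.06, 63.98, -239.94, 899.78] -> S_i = 4.55*(-3.75)^i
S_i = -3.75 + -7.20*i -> [-3.75, -10.95, -18.15, -25.35, -32.55]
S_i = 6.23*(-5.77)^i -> [6.23, -35.95, 207.41, -1196.78, 6905.44]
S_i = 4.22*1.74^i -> [4.22, 7.34, 12.78, 22.23, 38.68]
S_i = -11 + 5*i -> [-11, -6, -1, 4, 9]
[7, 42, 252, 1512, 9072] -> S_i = 7*6^i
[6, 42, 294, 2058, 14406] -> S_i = 6*7^i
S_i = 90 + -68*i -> [90, 22, -46, -114, -182]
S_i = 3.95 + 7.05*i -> [3.95, 11.0, 18.05, 25.1, 32.15]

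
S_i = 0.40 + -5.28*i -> [0.4, -4.88, -10.16, -15.44, -20.72]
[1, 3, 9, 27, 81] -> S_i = 1*3^i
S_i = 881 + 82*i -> [881, 963, 1045, 1127, 1209]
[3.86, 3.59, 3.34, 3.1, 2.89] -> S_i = 3.86*0.93^i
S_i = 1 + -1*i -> [1, 0, -1, -2, -3]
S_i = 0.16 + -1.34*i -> [0.16, -1.18, -2.52, -3.86, -5.2]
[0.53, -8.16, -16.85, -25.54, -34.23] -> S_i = 0.53 + -8.69*i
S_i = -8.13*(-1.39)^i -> [-8.13, 11.3, -15.71, 21.83, -30.35]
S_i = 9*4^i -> [9, 36, 144, 576, 2304]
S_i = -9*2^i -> [-9, -18, -36, -72, -144]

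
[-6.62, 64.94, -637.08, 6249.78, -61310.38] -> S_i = -6.62*(-9.81)^i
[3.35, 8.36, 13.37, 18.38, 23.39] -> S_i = 3.35 + 5.01*i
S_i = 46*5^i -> [46, 230, 1150, 5750, 28750]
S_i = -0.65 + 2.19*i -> [-0.65, 1.54, 3.73, 5.92, 8.11]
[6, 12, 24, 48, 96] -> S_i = 6*2^i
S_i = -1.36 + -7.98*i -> [-1.36, -9.34, -17.32, -25.3, -33.28]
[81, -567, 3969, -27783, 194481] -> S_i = 81*-7^i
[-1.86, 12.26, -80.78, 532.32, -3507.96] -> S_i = -1.86*(-6.59)^i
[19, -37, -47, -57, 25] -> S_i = Random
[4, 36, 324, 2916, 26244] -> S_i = 4*9^i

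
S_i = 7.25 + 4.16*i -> [7.25, 11.41, 15.57, 19.73, 23.89]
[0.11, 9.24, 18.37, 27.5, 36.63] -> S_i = 0.11 + 9.13*i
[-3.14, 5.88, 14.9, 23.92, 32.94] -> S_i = -3.14 + 9.02*i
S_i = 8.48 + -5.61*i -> [8.48, 2.87, -2.74, -8.35, -13.96]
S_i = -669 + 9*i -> [-669, -660, -651, -642, -633]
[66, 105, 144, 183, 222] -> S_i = 66 + 39*i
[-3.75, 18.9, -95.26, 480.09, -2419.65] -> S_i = -3.75*(-5.04)^i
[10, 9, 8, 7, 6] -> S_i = 10 + -1*i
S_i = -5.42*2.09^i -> [-5.42, -11.33, -23.68, -49.48, -103.42]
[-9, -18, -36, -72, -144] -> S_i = -9*2^i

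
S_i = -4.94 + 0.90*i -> [-4.94, -4.04, -3.14, -2.24, -1.34]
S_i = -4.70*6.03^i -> [-4.7, -28.34, -170.9, -1030.5, -6213.94]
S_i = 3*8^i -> [3, 24, 192, 1536, 12288]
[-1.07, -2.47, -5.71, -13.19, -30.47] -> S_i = -1.07*2.31^i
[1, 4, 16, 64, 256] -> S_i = 1*4^i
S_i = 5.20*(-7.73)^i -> [5.2, -40.2, 310.72, -2401.83, 18566.13]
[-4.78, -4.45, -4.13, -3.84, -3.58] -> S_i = -4.78*0.93^i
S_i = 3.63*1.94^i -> [3.63, 7.04, 13.66, 26.5, 51.42]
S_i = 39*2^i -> [39, 78, 156, 312, 624]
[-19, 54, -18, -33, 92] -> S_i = Random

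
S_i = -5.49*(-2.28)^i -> [-5.49, 12.52, -28.54, 65.07, -148.36]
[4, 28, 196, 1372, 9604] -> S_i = 4*7^i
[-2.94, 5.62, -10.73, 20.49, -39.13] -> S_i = -2.94*(-1.91)^i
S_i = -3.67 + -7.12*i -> [-3.67, -10.79, -17.91, -25.03, -32.15]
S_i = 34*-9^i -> [34, -306, 2754, -24786, 223074]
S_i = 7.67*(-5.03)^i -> [7.67, -38.58, 194.06, -976.11, 4909.84]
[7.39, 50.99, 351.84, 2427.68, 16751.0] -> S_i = 7.39*6.90^i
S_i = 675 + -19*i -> [675, 656, 637, 618, 599]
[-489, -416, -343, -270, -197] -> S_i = -489 + 73*i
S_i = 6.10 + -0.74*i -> [6.1, 5.36, 4.62, 3.88, 3.14]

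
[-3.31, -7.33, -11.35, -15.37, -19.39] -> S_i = -3.31 + -4.02*i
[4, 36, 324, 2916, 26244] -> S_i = 4*9^i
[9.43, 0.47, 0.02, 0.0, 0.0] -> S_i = 9.43*0.05^i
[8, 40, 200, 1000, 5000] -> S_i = 8*5^i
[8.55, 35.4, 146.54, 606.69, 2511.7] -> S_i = 8.55*4.14^i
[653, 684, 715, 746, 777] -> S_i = 653 + 31*i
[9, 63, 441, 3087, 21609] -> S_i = 9*7^i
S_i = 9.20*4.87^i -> [9.2, 44.8, 218.2, 1062.61, 5174.92]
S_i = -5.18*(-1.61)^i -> [-5.18, 8.34, -13.43, 21.62, -34.8]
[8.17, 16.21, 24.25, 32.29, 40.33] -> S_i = 8.17 + 8.04*i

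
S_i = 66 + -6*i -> [66, 60, 54, 48, 42]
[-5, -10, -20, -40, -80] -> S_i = -5*2^i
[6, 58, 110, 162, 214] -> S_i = 6 + 52*i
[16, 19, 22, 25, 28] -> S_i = 16 + 3*i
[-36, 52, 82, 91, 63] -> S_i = Random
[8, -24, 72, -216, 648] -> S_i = 8*-3^i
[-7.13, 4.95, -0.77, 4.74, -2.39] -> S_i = Random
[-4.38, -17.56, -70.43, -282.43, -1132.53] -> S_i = -4.38*4.01^i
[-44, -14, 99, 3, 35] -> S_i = Random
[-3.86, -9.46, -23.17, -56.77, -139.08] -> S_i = -3.86*2.45^i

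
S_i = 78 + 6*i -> [78, 84, 90, 96, 102]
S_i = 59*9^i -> [59, 531, 4779, 43011, 387099]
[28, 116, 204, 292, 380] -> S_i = 28 + 88*i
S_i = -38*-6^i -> [-38, 228, -1368, 8208, -49248]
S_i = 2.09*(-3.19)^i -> [2.09, -6.67, 21.27, -67.85, 216.43]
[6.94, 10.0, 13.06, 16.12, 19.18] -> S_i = 6.94 + 3.06*i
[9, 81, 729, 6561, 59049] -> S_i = 9*9^i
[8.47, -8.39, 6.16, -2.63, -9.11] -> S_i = Random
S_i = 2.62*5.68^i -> [2.62, 14.88, 84.53, 480.12, 2727.06]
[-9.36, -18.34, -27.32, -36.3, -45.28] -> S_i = -9.36 + -8.98*i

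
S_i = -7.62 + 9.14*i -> [-7.62, 1.52, 10.66, 19.8, 28.94]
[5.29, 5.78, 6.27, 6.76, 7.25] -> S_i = 5.29 + 0.49*i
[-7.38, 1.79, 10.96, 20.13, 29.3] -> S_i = -7.38 + 9.17*i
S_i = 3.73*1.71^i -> [3.73, 6.38, 10.91, 18.65, 31.89]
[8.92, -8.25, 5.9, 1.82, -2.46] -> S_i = Random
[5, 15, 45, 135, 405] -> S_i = 5*3^i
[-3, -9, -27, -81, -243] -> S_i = -3*3^i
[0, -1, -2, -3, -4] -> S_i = 0 + -1*i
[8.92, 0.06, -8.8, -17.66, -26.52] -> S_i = 8.92 + -8.86*i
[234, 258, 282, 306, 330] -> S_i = 234 + 24*i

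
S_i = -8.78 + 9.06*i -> [-8.78, 0.28, 9.34, 18.4, 27.46]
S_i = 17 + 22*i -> [17, 39, 61, 83, 105]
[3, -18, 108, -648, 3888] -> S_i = 3*-6^i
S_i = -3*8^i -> [-3, -24, -192, -1536, -12288]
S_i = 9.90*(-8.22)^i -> [9.9, -81.38, 668.93, -5498.58, 45198.34]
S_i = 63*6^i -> [63, 378, 2268, 13608, 81648]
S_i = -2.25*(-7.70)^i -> [-2.25, 17.32, -133.4, 1027.2, -7909.43]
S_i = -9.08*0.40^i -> [-9.08, -3.63, -1.45, -0.58, -0.23]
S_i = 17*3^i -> [17, 51, 153, 459, 1377]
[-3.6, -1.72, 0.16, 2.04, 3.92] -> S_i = -3.60 + 1.88*i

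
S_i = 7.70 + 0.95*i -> [7.7, 8.65, 9.6, 10.55, 11.5]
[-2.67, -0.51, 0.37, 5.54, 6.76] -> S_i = Random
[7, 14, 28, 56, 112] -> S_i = 7*2^i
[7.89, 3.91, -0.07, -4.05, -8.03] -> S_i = 7.89 + -3.98*i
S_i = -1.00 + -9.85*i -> [-1.0, -10.85, -20.7, -30.55, -40.4]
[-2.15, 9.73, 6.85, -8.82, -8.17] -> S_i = Random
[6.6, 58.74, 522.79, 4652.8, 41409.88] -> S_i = 6.60*8.90^i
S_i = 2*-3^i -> [2, -6, 18, -54, 162]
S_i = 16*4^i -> [16, 64, 256, 1024, 4096]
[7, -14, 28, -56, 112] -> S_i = 7*-2^i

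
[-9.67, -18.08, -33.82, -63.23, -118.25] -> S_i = -9.67*1.87^i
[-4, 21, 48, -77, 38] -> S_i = Random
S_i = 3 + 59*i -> [3, 62, 121, 180, 239]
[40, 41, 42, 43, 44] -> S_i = 40 + 1*i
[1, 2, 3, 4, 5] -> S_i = 1 + 1*i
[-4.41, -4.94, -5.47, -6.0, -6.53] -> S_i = -4.41 + -0.53*i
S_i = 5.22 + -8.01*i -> [5.22, -2.79, -10.8, -18.81, -26.82]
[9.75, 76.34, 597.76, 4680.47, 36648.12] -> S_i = 9.75*7.83^i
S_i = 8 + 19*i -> [8, 27, 46, 65, 84]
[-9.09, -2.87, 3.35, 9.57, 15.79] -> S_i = -9.09 + 6.22*i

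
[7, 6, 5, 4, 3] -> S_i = 7 + -1*i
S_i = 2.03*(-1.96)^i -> [2.03, -3.98, 7.8, -15.28, 29.96]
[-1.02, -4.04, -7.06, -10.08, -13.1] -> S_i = -1.02 + -3.02*i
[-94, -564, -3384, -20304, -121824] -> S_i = -94*6^i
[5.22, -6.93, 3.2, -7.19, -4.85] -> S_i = Random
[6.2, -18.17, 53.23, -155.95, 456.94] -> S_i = 6.20*(-2.93)^i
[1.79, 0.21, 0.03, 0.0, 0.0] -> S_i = 1.79*0.12^i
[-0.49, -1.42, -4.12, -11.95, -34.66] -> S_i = -0.49*2.90^i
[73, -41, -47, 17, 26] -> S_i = Random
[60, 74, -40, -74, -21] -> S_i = Random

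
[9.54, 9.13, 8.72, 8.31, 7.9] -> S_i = 9.54 + -0.41*i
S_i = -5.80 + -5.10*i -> [-5.8, -10.9, -16.0, -21.1, -26.2]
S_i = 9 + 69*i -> [9, 78, 147, 216, 285]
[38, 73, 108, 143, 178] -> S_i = 38 + 35*i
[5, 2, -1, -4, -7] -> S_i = 5 + -3*i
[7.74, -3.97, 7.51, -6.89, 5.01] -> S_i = Random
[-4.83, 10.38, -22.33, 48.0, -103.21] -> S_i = -4.83*(-2.15)^i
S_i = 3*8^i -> [3, 24, 192, 1536, 12288]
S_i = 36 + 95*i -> [36, 131, 226, 321, 416]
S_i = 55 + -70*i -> [55, -15, -85, -155, -225]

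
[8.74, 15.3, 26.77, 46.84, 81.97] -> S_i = 8.74*1.75^i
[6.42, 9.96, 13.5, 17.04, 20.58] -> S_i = 6.42 + 3.54*i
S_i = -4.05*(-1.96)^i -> [-4.05, 7.94, -15.56, 30.49, -59.77]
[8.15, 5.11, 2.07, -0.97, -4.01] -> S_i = 8.15 + -3.04*i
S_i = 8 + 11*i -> [8, 19, 30, 41, 52]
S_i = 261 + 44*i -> [261, 305, 349, 393, 437]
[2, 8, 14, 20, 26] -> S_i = 2 + 6*i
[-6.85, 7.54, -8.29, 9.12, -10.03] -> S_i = -6.85*(-1.10)^i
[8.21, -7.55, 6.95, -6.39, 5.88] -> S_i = 8.21*(-0.92)^i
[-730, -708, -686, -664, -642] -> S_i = -730 + 22*i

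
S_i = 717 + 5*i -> [717, 722, 727, 732, 737]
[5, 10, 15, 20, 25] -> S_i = 5 + 5*i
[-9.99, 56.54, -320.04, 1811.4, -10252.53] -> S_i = -9.99*(-5.66)^i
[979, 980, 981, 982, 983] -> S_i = 979 + 1*i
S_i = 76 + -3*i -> [76, 73, 70, 67, 64]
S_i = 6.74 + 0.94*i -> [6.74, 7.68, 8.62, 9.56, 10.5]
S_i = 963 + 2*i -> [963, 965, 967, 969, 971]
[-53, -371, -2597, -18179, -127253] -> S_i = -53*7^i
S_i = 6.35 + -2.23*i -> [6.35, 4.12, 1.89, -0.34, -2.57]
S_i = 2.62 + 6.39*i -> [2.62, 9.01, 15.4, 21.79, 28.18]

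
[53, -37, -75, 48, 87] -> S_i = Random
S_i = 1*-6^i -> [1, -6, 36, -216, 1296]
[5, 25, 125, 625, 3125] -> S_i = 5*5^i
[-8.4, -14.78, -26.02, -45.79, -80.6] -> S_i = -8.40*1.76^i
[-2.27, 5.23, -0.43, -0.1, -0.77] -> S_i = Random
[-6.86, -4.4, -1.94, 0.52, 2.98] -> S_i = -6.86 + 2.46*i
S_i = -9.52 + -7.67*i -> [-9.52, -17.19, -24.86, -32.53, -40.2]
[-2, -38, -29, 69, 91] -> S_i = Random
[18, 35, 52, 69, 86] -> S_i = 18 + 17*i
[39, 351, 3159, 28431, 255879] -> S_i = 39*9^i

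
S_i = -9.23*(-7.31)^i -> [-9.23, 67.47, -493.22, 3605.4, -26355.5]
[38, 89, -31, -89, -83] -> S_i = Random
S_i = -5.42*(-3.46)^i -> [-5.42, 18.75, -64.89, 224.51, -776.79]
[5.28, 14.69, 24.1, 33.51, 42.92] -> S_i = 5.28 + 9.41*i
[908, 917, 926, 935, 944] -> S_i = 908 + 9*i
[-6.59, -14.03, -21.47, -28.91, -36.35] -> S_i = -6.59 + -7.44*i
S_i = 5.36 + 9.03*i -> [5.36, 14.39, 23.42, 32.45, 41.48]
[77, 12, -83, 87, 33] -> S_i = Random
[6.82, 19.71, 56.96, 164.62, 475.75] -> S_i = 6.82*2.89^i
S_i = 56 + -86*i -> [56, -30, -116, -202, -288]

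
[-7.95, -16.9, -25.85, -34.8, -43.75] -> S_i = -7.95 + -8.95*i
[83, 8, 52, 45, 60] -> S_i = Random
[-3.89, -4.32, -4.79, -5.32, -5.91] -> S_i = -3.89*1.11^i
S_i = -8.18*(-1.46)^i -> [-8.18, 11.94, -17.44, 25.46, -37.17]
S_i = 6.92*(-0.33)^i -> [6.92, -2.28, 0.75, -0.25, 0.08]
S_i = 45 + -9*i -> [45, 36, 27, 18, 9]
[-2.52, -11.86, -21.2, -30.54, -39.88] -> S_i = -2.52 + -9.34*i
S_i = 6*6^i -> [6, 36, 216, 1296, 7776]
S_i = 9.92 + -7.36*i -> [9.92, 2.56, -4.8, -12.16, -19.52]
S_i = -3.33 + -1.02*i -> [-3.33, -4.35, -5.37, -6.39, -7.41]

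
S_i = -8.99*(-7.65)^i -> [-8.99, 68.77, -526.12, 4024.8, -30789.7]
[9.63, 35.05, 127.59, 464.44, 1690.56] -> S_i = 9.63*3.64^i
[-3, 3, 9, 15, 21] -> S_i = -3 + 6*i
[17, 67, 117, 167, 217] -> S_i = 17 + 50*i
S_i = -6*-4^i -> [-6, 24, -96, 384, -1536]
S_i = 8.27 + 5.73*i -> [8.27, 14.0, 19.73, 25.46, 31.19]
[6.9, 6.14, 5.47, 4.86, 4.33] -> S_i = 6.90*0.89^i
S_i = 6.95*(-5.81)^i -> [6.95, -40.38, 234.6, -1363.05, 7919.35]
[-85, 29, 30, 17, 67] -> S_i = Random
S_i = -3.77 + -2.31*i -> [-3.77, -6.08, -8.39, -10.7, -13.01]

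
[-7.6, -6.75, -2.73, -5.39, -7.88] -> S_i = Random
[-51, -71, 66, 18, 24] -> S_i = Random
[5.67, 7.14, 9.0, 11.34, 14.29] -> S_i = 5.67*1.26^i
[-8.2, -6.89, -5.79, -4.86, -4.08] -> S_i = -8.20*0.84^i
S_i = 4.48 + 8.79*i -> [4.48, 13.27, 22.06, 30.85, 39.64]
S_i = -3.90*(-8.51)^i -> [-3.9, 33.19, -282.44, 2403.55, -20454.22]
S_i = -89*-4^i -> [-89, 356, -1424, 5696, -22784]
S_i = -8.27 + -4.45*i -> [-8.27, -12.72, -17.17, -21.62, -26.07]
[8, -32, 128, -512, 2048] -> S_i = 8*-4^i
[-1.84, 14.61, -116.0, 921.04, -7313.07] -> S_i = -1.84*(-7.94)^i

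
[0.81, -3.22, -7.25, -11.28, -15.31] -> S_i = 0.81 + -4.03*i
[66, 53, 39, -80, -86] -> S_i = Random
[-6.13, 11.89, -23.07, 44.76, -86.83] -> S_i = -6.13*(-1.94)^i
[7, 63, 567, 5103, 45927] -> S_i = 7*9^i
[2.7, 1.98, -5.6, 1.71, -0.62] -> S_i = Random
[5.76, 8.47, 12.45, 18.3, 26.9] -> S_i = 5.76*1.47^i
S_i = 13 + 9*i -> [13, 22, 31, 40, 49]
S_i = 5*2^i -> [5, 10, 20, 40, 80]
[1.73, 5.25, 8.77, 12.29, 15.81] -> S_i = 1.73 + 3.52*i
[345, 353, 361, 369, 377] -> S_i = 345 + 8*i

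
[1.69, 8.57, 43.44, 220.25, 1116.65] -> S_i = 1.69*5.07^i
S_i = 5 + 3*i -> [5, 8, 11, 14, 17]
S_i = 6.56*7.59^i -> [6.56, 49.79, 377.91, 2868.33, 21770.63]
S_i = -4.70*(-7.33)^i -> [-4.7, 34.45, -252.53, 1851.01, -13567.94]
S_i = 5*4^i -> [5, 20, 80, 320, 1280]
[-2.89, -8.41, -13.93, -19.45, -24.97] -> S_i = -2.89 + -5.52*i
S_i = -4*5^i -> [-4, -20, -100, -500, -2500]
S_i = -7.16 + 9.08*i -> [-7.16, 1.92, 11.0, 20.08, 29.16]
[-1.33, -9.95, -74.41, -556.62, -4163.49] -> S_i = -1.33*7.48^i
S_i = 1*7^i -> [1, 7, 49, 343, 2401]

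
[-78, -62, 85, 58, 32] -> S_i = Random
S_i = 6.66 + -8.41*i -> [6.66, -1.75, -10.16, -18.57, -26.98]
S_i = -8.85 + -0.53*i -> [-8.85, -9.38, -9.91, -10.44, -10.97]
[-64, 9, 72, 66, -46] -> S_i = Random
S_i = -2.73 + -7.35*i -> [-2.73, -10.08, -17.43, -24.78, -32.13]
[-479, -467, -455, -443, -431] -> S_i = -479 + 12*i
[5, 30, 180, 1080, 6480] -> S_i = 5*6^i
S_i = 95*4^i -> [95, 380, 1520, 6080, 24320]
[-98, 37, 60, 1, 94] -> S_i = Random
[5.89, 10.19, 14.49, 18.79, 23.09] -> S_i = 5.89 + 4.30*i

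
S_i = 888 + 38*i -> [888, 926, 964, 1002, 1040]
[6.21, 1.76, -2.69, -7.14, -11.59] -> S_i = 6.21 + -4.45*i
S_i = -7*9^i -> [-7, -63, -567, -5103, -45927]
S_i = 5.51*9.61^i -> [5.51, 52.95, 508.86, 4890.15, 46994.3]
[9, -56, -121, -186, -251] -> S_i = 9 + -65*i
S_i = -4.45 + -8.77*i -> [-4.45, -13.22, -21.99, -30.76, -39.53]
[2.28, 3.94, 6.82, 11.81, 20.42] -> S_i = 2.28*1.73^i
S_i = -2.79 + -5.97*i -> [-2.79, -8.76, -14.73, -20.7, -26.67]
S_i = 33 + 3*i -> [33, 36, 39, 42, 45]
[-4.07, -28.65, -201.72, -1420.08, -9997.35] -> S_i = -4.07*7.04^i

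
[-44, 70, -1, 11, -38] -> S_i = Random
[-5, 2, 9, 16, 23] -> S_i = -5 + 7*i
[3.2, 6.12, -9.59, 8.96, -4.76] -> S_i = Random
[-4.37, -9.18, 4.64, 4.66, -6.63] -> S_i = Random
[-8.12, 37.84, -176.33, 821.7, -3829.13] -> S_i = -8.12*(-4.66)^i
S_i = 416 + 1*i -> [416, 417, 418, 419, 420]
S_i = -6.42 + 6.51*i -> [-6.42, 0.09, 6.6, 13.11, 19.62]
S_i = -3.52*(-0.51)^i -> [-3.52, 1.8, -0.92, 0.47, -0.24]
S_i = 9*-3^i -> [9, -27, 81, -243, 729]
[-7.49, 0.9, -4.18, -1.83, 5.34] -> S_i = Random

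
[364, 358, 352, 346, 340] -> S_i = 364 + -6*i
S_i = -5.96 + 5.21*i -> [-5.96, -0.75, 4.46, 9.67, 14.88]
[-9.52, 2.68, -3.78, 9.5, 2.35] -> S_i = Random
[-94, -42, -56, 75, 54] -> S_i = Random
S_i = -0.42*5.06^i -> [-0.42, -2.13, -10.75, -54.41, -275.33]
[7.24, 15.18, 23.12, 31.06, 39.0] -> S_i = 7.24 + 7.94*i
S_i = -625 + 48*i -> [-625, -577, -529, -481, -433]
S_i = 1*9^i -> [1, 9, 81, 729, 6561]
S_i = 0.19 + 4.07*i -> [0.19, 4.26, 8.33, 12.4, 16.47]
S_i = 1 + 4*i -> [1, 5, 9, 13, 17]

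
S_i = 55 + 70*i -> [55, 125, 195, 265, 335]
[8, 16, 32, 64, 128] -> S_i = 8*2^i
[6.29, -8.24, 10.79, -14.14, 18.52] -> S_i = 6.29*(-1.31)^i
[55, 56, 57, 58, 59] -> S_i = 55 + 1*i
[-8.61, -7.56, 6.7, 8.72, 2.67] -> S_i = Random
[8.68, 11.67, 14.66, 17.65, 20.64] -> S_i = 8.68 + 2.99*i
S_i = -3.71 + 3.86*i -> [-3.71, 0.15, 4.01, 7.87, 11.73]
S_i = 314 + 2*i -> [314, 316, 318, 320, 322]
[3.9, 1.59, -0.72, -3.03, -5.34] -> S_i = 3.90 + -2.31*i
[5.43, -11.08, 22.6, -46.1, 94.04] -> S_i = 5.43*(-2.04)^i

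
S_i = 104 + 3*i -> [104, 107, 110, 113, 116]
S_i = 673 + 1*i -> [673, 674, 675, 676, 677]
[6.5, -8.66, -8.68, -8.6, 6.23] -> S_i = Random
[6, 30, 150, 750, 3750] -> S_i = 6*5^i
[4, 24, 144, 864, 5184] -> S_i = 4*6^i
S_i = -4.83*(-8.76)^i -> [-4.83, 42.31, -370.64, 3246.83, -28442.22]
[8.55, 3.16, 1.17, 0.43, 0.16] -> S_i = 8.55*0.37^i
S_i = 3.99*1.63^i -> [3.99, 6.5, 10.6, 17.28, 28.17]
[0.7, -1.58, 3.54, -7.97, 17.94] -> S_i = 0.70*(-2.25)^i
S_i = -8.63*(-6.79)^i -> [-8.63, 58.6, -397.88, 2701.59, -18343.82]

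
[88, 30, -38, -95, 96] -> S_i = Random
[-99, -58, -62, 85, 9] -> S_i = Random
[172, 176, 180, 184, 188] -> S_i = 172 + 4*i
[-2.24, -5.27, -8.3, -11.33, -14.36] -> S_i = -2.24 + -3.03*i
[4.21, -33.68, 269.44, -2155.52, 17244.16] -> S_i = 4.21*(-8.00)^i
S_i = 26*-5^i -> [26, -130, 650, -3250, 16250]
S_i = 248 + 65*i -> [248, 313, 378, 443, 508]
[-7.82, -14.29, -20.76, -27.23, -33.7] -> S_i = -7.82 + -6.47*i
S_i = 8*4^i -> [8, 32, 128, 512, 2048]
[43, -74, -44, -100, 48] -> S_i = Random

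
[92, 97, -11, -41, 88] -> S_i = Random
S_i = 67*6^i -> [67, 402, 2412, 14472, 86832]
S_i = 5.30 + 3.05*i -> [5.3, 8.35, 11.4, 14.45, 17.5]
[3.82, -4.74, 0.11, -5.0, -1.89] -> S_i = Random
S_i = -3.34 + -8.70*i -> [-3.34, -12.04, -20.74, -29.44, -38.14]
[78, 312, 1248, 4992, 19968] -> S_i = 78*4^i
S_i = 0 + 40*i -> [0, 40, 80, 120, 160]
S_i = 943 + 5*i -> [943, 948, 953, 958, 963]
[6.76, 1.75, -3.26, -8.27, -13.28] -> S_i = 6.76 + -5.01*i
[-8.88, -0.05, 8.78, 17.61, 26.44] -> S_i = -8.88 + 8.83*i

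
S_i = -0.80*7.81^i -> [-0.8, -6.25, -48.8, -381.1, -2976.42]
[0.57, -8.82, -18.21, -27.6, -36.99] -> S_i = 0.57 + -9.39*i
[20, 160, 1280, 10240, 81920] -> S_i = 20*8^i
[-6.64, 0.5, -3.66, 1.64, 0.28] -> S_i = Random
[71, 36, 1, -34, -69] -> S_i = 71 + -35*i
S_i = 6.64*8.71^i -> [6.64, 57.83, 503.74, 4387.55, 38215.6]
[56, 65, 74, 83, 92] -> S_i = 56 + 9*i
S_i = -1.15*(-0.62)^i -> [-1.15, 0.71, -0.44, 0.27, -0.17]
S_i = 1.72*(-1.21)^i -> [1.72, -2.08, 2.52, -3.05, 3.69]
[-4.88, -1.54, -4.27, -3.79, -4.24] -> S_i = Random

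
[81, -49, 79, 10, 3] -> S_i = Random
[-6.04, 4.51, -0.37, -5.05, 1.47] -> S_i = Random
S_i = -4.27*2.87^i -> [-4.27, -12.25, -35.17, -100.94, -289.7]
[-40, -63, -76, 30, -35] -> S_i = Random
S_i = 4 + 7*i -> [4, 11, 18, 25, 32]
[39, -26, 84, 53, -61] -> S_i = Random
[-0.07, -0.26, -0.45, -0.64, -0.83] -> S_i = -0.07 + -0.19*i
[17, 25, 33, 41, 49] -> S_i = 17 + 8*i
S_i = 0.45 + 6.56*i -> [0.45, 7.01, 13.57, 20.13, 26.69]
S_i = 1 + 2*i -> [1, 3, 5, 7, 9]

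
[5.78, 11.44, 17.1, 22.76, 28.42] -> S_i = 5.78 + 5.66*i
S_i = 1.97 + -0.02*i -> [1.97, 1.95, 1.93, 1.91, 1.89]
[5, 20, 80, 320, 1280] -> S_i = 5*4^i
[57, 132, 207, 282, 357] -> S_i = 57 + 75*i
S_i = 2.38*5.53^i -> [2.38, 13.16, 72.78, 402.49, 2225.76]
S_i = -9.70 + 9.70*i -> [-9.7, 0.0, 9.7, 19.4, 29.1]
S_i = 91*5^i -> [91, 455, 2275, 11375, 56875]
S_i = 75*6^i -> [75, 450, 2700, 16200, 97200]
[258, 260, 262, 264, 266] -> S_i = 258 + 2*i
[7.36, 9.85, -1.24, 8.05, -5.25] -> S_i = Random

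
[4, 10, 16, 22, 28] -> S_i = 4 + 6*i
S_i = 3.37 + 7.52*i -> [3.37, 10.89, 18.41, 25.93, 33.45]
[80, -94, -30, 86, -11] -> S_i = Random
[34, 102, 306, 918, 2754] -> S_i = 34*3^i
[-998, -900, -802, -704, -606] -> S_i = -998 + 98*i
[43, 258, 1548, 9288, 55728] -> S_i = 43*6^i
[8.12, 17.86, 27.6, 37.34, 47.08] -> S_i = 8.12 + 9.74*i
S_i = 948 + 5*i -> [948, 953, 958, 963, 968]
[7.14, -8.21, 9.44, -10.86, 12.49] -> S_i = 7.14*(-1.15)^i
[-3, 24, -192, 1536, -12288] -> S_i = -3*-8^i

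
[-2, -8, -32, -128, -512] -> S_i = -2*4^i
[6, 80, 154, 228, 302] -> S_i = 6 + 74*i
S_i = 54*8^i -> [54, 432, 3456, 27648, 221184]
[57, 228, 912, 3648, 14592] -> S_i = 57*4^i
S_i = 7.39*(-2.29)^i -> [7.39, -16.92, 38.75, -88.75, 203.23]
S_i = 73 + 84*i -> [73, 157, 241, 325, 409]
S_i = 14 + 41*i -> [14, 55, 96, 137, 178]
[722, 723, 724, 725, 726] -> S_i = 722 + 1*i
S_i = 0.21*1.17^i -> [0.21, 0.25, 0.29, 0.34, 0.39]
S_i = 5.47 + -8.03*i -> [5.47, -2.56, -10.59, -18.62, -26.65]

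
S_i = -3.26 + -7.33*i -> [-3.26, -10.59, -17.92, -25.25, -32.58]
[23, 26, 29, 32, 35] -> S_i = 23 + 3*i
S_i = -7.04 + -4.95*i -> [-7.04, -11.99, -16.94, -21.89, -26.84]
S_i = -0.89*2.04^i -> [-0.89, -1.82, -3.7, -7.56, -15.41]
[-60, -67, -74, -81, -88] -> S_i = -60 + -7*i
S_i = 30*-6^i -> [30, -180, 1080, -6480, 38880]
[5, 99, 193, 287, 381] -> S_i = 5 + 94*i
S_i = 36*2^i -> [36, 72, 144, 288, 576]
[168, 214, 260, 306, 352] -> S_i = 168 + 46*i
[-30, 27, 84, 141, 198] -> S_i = -30 + 57*i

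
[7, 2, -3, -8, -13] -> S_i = 7 + -5*i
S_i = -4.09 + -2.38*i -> [-4.09, -6.47, -8.85, -11.23, -13.61]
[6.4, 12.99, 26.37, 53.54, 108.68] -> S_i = 6.40*2.03^i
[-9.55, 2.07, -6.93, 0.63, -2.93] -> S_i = Random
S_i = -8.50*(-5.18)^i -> [-8.5, 44.03, -228.08, 1181.43, -6119.81]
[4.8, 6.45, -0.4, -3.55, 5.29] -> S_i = Random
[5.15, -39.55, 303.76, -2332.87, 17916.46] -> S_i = 5.15*(-7.68)^i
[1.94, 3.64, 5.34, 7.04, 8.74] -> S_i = 1.94 + 1.70*i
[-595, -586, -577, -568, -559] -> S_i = -595 + 9*i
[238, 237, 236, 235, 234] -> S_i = 238 + -1*i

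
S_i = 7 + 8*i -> [7, 15, 23, 31, 39]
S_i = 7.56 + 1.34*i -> [7.56, 8.9, 10.24, 11.58, 12.92]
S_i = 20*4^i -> [20, 80, 320, 1280, 5120]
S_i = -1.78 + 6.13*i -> [-1.78, 4.35, 10.48, 16.61, 22.74]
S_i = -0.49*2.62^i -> [-0.49, -1.28, -3.36, -8.81, -23.09]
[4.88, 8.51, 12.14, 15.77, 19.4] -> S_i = 4.88 + 3.63*i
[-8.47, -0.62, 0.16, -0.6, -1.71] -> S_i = Random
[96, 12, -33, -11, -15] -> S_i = Random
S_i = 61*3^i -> [61, 183, 549, 1647, 4941]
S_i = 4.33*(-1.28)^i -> [4.33, -5.54, 7.09, -9.08, 11.62]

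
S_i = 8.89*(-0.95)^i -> [8.89, -8.45, 8.02, -7.62, 7.24]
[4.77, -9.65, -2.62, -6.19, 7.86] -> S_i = Random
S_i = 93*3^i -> [93, 279, 837, 2511, 7533]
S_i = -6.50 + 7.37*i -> [-6.5, 0.87, 8.24, 15.61, 22.98]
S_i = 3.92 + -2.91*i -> [3.92, 1.01, -1.9, -4.81, -7.72]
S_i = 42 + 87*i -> [42, 129, 216, 303, 390]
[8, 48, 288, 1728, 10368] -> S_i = 8*6^i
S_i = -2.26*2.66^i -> [-2.26, -6.01, -15.99, -42.54, -113.14]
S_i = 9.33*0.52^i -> [9.33, 4.85, 2.52, 1.31, 0.68]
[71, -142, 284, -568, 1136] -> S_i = 71*-2^i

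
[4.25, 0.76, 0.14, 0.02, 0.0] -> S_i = 4.25*0.18^i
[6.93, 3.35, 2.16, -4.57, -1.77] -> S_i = Random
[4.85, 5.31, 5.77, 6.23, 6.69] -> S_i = 4.85 + 0.46*i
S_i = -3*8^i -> [-3, -24, -192, -1536, -12288]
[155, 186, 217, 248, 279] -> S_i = 155 + 31*i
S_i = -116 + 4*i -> [-116, -112, -108, -104, -100]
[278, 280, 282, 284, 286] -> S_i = 278 + 2*i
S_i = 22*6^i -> [22, 132, 792, 4752, 28512]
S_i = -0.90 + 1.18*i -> [-0.9, 0.28, 1.46, 2.64, 3.82]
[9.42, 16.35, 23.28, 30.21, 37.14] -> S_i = 9.42 + 6.93*i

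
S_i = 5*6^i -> [5, 30, 180, 1080, 6480]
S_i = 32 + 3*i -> [32, 35, 38, 41, 44]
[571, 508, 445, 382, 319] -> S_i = 571 + -63*i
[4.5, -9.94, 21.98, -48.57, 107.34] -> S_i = 4.50*(-2.21)^i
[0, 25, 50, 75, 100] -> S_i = 0 + 25*i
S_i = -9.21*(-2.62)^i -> [-9.21, 24.13, -63.22, 165.64, -433.98]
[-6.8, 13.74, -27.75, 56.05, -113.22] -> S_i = -6.80*(-2.02)^i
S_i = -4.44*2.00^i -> [-4.44, -8.88, -17.76, -35.52, -71.04]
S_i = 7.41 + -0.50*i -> [7.41, 6.91, 6.41, 5.91, 5.41]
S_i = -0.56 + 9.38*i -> [-0.56, 8.82, 18.2, 27.58, 36.96]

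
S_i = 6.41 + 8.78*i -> [6.41, 15.19, 23.97, 32.75, 41.53]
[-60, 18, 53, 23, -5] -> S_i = Random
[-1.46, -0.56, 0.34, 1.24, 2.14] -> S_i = -1.46 + 0.90*i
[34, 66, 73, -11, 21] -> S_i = Random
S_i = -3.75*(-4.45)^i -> [-3.75, 16.69, -74.26, 330.45, -1470.52]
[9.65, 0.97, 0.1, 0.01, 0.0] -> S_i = 9.65*0.10^i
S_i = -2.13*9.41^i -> [-2.13, -20.04, -188.61, -1774.8, -16700.83]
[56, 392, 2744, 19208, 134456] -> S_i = 56*7^i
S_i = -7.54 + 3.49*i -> [-7.54, -4.05, -0.56, 2.93, 6.42]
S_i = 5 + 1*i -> [5, 6, 7, 8, 9]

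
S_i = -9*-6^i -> [-9, 54, -324, 1944, -11664]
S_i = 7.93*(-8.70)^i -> [7.93, -68.99, 600.22, -5221.93, 45430.78]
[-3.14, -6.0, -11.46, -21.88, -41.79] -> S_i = -3.14*1.91^i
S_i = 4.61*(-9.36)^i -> [4.61, -43.15, 403.88, -3780.32, 35383.79]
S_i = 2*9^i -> [2, 18, 162, 1458, 13122]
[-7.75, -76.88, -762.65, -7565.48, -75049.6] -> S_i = -7.75*9.92^i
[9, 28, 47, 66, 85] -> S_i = 9 + 19*i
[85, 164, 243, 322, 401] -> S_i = 85 + 79*i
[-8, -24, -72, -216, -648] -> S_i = -8*3^i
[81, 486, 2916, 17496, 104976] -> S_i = 81*6^i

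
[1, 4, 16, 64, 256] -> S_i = 1*4^i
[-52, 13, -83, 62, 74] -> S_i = Random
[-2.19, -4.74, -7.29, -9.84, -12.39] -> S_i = -2.19 + -2.55*i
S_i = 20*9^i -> [20, 180, 1620, 14580, 131220]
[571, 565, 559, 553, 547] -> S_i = 571 + -6*i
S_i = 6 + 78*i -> [6, 84, 162, 240, 318]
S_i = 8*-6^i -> [8, -48, 288, -1728, 10368]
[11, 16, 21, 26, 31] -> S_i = 11 + 5*i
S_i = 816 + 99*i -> [816, 915, 1014, 1113, 1212]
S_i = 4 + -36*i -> [4, -32, -68, -104, -140]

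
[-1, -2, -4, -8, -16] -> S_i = -1*2^i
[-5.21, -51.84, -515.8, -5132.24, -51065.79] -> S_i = -5.21*9.95^i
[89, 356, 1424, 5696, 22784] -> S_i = 89*4^i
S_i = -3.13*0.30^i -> [-3.13, -0.94, -0.28, -0.08, -0.03]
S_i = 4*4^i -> [4, 16, 64, 256, 1024]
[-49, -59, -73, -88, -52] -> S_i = Random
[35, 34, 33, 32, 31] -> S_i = 35 + -1*i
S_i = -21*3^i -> [-21, -63, -189, -567, -1701]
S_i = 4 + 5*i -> [4, 9, 14, 19, 24]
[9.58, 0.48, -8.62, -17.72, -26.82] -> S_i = 9.58 + -9.10*i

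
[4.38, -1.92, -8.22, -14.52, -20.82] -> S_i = 4.38 + -6.30*i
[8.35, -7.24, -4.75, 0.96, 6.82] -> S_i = Random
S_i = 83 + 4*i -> [83, 87, 91, 95, 99]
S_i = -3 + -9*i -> [-3, -12, -21, -30, -39]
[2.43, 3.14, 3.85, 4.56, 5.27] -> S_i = 2.43 + 0.71*i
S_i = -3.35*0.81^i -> [-3.35, -2.71, -2.2, -1.78, -1.44]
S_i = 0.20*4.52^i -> [0.2, 0.9, 4.09, 18.47, 83.48]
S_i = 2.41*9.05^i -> [2.41, 21.81, 197.39, 1786.33, 16166.33]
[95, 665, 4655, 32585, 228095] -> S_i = 95*7^i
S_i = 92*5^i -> [92, 460, 2300, 11500, 57500]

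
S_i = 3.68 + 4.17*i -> [3.68, 7.85, 12.02, 16.19, 20.36]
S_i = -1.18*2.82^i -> [-1.18, -3.33, -9.38, -26.46, -74.62]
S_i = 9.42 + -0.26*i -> [9.42, 9.16, 8.9, 8.64, 8.38]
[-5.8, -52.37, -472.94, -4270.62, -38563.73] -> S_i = -5.80*9.03^i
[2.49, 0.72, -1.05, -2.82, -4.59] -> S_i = 2.49 + -1.77*i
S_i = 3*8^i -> [3, 24, 192, 1536, 12288]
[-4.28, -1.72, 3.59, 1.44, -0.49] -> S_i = Random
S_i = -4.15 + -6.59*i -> [-4.15, -10.74, -17.33, -23.92, -30.51]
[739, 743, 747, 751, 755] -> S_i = 739 + 4*i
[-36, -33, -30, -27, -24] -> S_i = -36 + 3*i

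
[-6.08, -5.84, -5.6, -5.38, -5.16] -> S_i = -6.08*0.96^i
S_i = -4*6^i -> [-4, -24, -144, -864, -5184]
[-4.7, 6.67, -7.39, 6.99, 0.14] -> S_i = Random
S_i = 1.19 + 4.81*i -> [1.19, 6.0, 10.81, 15.62, 20.43]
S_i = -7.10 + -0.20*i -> [-7.1, -7.3, -7.5, -7.7, -7.9]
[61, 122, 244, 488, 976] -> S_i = 61*2^i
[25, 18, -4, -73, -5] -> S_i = Random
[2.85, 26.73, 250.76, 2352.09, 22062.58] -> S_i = 2.85*9.38^i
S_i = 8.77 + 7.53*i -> [8.77, 16.3, 23.83, 31.36, 38.89]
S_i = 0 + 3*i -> [0, 3, 6, 9, 12]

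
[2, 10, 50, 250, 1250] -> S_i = 2*5^i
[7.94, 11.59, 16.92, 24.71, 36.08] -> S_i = 7.94*1.46^i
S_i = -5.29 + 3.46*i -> [-5.29, -1.83, 1.63, 5.09, 8.55]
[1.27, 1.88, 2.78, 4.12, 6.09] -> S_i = 1.27*1.48^i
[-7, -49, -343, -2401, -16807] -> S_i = -7*7^i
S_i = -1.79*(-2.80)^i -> [-1.79, 5.01, -14.03, 39.29, -110.02]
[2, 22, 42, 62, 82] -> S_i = 2 + 20*i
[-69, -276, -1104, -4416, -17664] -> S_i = -69*4^i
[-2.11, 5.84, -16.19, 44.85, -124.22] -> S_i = -2.11*(-2.77)^i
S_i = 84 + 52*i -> [84, 136, 188, 240, 292]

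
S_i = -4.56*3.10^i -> [-4.56, -14.14, -43.82, -135.85, -421.13]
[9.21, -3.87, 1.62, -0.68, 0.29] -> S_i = 9.21*(-0.42)^i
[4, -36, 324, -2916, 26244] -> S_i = 4*-9^i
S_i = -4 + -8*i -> [-4, -12, -20, -28, -36]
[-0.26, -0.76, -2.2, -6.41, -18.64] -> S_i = -0.26*2.91^i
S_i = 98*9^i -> [98, 882, 7938, 71442, 642978]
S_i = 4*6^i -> [4, 24, 144, 864, 5184]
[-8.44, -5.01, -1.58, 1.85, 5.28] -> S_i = -8.44 + 3.43*i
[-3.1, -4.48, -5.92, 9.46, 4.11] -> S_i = Random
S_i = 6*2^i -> [6, 12, 24, 48, 96]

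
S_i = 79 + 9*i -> [79, 88, 97, 106, 115]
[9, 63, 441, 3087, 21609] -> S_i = 9*7^i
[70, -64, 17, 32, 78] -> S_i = Random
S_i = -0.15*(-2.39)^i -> [-0.15, 0.36, -0.86, 2.05, -4.89]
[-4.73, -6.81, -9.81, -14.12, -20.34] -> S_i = -4.73*1.44^i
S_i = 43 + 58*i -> [43, 101, 159, 217, 275]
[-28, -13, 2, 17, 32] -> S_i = -28 + 15*i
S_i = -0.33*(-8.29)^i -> [-0.33, 2.74, -22.68, 188.01, -1558.59]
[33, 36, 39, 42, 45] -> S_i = 33 + 3*i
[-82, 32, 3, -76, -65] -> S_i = Random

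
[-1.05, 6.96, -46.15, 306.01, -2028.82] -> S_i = -1.05*(-6.63)^i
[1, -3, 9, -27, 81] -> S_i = 1*-3^i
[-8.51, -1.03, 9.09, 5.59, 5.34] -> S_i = Random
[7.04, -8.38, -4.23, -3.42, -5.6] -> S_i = Random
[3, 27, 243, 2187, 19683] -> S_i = 3*9^i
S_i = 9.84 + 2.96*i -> [9.84, 12.8, 15.76, 18.72, 21.68]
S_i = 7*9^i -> [7, 63, 567, 5103, 45927]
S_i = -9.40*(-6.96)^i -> [-9.4, 65.42, -455.35, 3169.24, -22057.93]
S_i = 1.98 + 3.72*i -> [1.98, 5.7, 9.42, 13.14, 16.86]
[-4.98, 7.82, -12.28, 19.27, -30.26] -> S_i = -4.98*(-1.57)^i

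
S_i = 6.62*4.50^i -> [6.62, 29.79, 134.06, 603.25, 2714.61]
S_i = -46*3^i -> [-46, -138, -414, -1242, -3726]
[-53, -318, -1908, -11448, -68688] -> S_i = -53*6^i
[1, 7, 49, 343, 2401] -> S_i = 1*7^i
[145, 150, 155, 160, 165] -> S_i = 145 + 5*i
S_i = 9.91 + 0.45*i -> [9.91, 10.36, 10.81, 11.26, 11.71]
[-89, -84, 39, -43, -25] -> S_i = Random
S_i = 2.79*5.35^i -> [2.79, 14.93, 79.86, 427.23, 2285.7]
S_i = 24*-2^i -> [24, -48, 96, -192, 384]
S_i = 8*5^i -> [8, 40, 200, 1000, 5000]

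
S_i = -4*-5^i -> [-4, 20, -100, 500, -2500]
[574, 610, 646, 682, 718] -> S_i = 574 + 36*i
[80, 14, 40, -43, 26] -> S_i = Random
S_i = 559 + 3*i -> [559, 562, 565, 568, 571]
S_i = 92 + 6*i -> [92, 98, 104, 110, 116]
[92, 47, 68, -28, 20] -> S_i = Random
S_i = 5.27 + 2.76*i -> [5.27, 8.03, 10.79, 13.55, 16.31]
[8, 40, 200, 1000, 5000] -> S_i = 8*5^i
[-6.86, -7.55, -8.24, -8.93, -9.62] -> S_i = -6.86 + -0.69*i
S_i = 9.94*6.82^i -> [9.94, 67.79, 462.33, 3153.11, 21504.23]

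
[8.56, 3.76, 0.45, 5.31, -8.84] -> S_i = Random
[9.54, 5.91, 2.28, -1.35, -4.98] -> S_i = 9.54 + -3.63*i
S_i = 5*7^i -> [5, 35, 245, 1715, 12005]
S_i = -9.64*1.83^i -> [-9.64, -17.64, -32.28, -59.08, -108.11]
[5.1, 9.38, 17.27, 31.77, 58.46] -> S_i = 5.10*1.84^i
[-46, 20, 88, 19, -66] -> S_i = Random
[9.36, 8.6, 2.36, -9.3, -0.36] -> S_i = Random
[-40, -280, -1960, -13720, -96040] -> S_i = -40*7^i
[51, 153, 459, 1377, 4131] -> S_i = 51*3^i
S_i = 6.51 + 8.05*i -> [6.51, 14.56, 22.61, 30.66, 38.71]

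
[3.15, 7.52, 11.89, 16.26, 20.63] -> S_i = 3.15 + 4.37*i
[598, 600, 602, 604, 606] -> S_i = 598 + 2*i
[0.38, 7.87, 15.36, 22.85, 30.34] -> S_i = 0.38 + 7.49*i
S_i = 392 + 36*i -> [392, 428, 464, 500, 536]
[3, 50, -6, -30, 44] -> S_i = Random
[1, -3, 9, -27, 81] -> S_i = 1*-3^i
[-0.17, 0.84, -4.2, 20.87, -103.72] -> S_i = -0.17*(-4.97)^i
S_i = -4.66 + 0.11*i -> [-4.66, -4.55, -4.44, -4.33, -4.22]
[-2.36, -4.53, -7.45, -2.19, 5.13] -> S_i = Random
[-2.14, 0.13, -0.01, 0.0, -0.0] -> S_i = -2.14*(-0.06)^i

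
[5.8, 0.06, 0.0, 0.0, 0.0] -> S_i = 5.80*0.01^i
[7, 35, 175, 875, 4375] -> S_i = 7*5^i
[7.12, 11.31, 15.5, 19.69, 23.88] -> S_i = 7.12 + 4.19*i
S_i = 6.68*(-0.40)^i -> [6.68, -2.67, 1.07, -0.43, 0.17]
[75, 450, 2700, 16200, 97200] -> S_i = 75*6^i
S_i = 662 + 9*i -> [662, 671, 680, 689, 698]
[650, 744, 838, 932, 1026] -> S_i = 650 + 94*i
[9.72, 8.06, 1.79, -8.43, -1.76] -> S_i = Random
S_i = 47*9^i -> [47, 423, 3807, 34263, 308367]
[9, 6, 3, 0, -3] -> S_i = 9 + -3*i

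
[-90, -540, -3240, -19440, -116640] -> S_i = -90*6^i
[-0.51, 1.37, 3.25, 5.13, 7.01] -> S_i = -0.51 + 1.88*i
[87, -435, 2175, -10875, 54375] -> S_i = 87*-5^i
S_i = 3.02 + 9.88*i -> [3.02, 12.9, 22.78, 32.66, 42.54]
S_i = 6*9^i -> [6, 54, 486, 4374, 39366]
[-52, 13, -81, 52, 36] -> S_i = Random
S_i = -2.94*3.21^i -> [-2.94, -9.44, -30.29, -97.24, -312.15]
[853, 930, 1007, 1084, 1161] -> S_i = 853 + 77*i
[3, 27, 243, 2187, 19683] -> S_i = 3*9^i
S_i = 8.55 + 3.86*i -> [8.55, 12.41, 16.27, 20.13, 23.99]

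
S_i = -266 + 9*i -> [-266, -257, -248, -239, -230]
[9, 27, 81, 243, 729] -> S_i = 9*3^i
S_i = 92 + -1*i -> [92, 91, 90, 89, 88]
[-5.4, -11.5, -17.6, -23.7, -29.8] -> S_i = -5.40 + -6.10*i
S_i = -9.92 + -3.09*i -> [-9.92, -13.01, -16.1, -19.19, -22.28]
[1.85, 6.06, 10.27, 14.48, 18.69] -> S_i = 1.85 + 4.21*i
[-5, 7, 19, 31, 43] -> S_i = -5 + 12*i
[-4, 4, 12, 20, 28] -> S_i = -4 + 8*i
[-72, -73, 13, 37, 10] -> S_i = Random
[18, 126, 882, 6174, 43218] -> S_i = 18*7^i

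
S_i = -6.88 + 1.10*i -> [-6.88, -5.78, -4.68, -3.58, -2.48]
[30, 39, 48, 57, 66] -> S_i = 30 + 9*i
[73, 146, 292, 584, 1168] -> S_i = 73*2^i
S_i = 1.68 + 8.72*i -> [1.68, 10.4, 19.12, 27.84, 36.56]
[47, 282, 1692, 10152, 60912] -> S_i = 47*6^i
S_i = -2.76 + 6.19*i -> [-2.76, 3.43, 9.62, 15.81, 22.0]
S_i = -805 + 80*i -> [-805, -725, -645, -565, -485]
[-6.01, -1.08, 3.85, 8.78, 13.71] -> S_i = -6.01 + 4.93*i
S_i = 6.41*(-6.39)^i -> [6.41, -40.96, 261.73, -1672.48, 10687.14]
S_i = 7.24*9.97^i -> [7.24, 72.18, 719.66, 7175.04, 71535.1]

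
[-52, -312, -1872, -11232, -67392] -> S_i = -52*6^i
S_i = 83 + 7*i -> [83, 90, 97, 104, 111]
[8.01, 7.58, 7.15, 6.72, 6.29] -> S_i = 8.01 + -0.43*i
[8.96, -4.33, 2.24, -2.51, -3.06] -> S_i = Random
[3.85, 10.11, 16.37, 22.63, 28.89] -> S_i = 3.85 + 6.26*i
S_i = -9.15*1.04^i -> [-9.15, -9.52, -9.9, -10.29, -10.7]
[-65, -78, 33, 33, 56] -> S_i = Random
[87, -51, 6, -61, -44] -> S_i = Random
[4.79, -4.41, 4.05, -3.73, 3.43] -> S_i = 4.79*(-0.92)^i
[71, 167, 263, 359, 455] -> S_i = 71 + 96*i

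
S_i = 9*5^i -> [9, 45, 225, 1125, 5625]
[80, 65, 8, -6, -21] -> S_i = Random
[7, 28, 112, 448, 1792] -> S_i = 7*4^i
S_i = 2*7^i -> [2, 14, 98, 686, 4802]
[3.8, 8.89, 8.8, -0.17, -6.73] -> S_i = Random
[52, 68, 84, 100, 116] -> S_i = 52 + 16*i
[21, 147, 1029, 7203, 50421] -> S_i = 21*7^i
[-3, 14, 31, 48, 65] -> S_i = -3 + 17*i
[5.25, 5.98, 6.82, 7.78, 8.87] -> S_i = 5.25*1.14^i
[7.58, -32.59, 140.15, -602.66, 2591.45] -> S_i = 7.58*(-4.30)^i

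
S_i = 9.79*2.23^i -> [9.79, 21.83, 48.68, 108.57, 242.1]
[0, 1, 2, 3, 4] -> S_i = 0 + 1*i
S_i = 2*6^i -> [2, 12, 72, 432, 2592]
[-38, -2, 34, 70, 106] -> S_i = -38 + 36*i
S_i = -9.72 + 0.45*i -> [-9.72, -9.27, -8.82, -8.37, -7.92]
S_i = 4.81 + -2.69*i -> [4.81, 2.12, -0.57, -3.26, -5.95]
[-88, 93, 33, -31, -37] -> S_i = Random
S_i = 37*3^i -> [37, 111, 333, 999, 2997]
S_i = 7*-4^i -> [7, -28, 112, -448, 1792]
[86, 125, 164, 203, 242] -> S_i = 86 + 39*i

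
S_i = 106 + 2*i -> [106, 108, 110, 112, 114]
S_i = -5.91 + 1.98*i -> [-5.91, -3.93, -1.95, 0.03, 2.01]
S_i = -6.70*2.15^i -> [-6.7, -14.4, -30.97, -66.59, -143.16]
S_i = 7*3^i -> [7, 21, 63, 189, 567]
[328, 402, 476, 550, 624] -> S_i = 328 + 74*i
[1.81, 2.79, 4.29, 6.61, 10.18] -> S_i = 1.81*1.54^i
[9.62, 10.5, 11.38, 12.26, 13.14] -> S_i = 9.62 + 0.88*i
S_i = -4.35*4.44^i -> [-4.35, -19.31, -85.75, -380.75, -1690.52]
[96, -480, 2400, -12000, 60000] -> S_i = 96*-5^i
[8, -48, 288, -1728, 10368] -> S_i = 8*-6^i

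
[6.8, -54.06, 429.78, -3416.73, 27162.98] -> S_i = 6.80*(-7.95)^i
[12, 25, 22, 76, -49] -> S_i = Random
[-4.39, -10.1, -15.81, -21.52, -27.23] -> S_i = -4.39 + -5.71*i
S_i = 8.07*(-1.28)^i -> [8.07, -10.33, 13.22, -16.92, 21.66]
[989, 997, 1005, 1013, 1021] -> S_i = 989 + 8*i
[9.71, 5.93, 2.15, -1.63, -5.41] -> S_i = 9.71 + -3.78*i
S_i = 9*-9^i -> [9, -81, 729, -6561, 59049]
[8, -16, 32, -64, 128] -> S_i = 8*-2^i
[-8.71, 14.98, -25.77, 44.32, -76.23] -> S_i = -8.71*(-1.72)^i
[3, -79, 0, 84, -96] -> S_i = Random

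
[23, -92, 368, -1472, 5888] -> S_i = 23*-4^i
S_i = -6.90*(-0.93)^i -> [-6.9, 6.42, -5.97, 5.55, -5.16]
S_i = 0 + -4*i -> [0, -4, -8, -12, -16]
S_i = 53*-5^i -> [53, -265, 1325, -6625, 33125]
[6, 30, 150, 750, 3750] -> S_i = 6*5^i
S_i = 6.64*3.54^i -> [6.64, 23.51, 83.21, 294.56, 1042.75]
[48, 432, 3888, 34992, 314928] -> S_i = 48*9^i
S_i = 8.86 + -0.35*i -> [8.86, 8.51, 8.16, 7.81, 7.46]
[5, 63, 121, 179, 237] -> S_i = 5 + 58*i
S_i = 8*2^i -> [8, 16, 32, 64, 128]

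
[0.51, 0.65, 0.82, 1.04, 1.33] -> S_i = 0.51*1.27^i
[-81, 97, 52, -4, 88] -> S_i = Random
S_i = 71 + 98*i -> [71, 169, 267, 365, 463]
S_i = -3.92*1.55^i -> [-3.92, -6.08, -9.42, -14.6, -22.63]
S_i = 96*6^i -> [96, 576, 3456, 20736, 124416]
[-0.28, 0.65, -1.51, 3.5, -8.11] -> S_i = -0.28*(-2.32)^i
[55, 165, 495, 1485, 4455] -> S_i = 55*3^i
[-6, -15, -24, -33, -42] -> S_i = -6 + -9*i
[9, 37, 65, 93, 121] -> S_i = 9 + 28*i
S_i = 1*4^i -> [1, 4, 16, 64, 256]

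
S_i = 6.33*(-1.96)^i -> [6.33, -12.41, 24.32, -47.66, 93.42]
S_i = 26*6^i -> [26, 156, 936, 5616, 33696]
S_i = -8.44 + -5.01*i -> [-8.44, -13.45, -18.46, -23.47, -28.48]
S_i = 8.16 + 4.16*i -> [8.16, 12.32, 16.48, 20.64, 24.8]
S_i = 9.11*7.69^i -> [9.11, 70.06, 538.73, 4142.83, 31858.38]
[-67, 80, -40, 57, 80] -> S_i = Random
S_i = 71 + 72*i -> [71, 143, 215, 287, 359]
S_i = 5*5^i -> [5, 25, 125, 625, 3125]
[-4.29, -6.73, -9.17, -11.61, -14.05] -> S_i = -4.29 + -2.44*i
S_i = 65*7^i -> [65, 455, 3185, 22295, 156065]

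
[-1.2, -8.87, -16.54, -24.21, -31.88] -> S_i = -1.20 + -7.67*i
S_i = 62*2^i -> [62, 124, 248, 496, 992]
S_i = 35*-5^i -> [35, -175, 875, -4375, 21875]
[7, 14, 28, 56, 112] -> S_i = 7*2^i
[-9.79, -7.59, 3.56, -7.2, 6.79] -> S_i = Random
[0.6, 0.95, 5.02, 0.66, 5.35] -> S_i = Random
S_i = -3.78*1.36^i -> [-3.78, -5.14, -6.99, -9.51, -12.93]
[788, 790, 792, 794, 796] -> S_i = 788 + 2*i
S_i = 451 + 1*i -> [451, 452, 453, 454, 455]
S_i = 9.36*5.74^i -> [9.36, 53.73, 308.39, 1770.16, 10160.7]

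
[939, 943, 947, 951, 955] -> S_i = 939 + 4*i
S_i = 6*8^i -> [6, 48, 384, 3072, 24576]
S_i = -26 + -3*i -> [-26, -29, -32, -35, -38]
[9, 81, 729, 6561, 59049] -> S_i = 9*9^i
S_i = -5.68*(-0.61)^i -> [-5.68, 3.46, -2.11, 1.29, -0.79]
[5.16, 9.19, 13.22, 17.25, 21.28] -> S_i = 5.16 + 4.03*i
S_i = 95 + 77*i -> [95, 172, 249, 326, 403]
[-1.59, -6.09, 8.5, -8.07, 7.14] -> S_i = Random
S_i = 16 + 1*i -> [16, 17, 18, 19, 20]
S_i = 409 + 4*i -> [409, 413, 417, 421, 425]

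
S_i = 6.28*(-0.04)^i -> [6.28, -0.25, 0.01, -0.0, 0.0]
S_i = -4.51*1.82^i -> [-4.51, -8.21, -14.94, -27.19, -49.48]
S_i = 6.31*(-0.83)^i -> [6.31, -5.24, 4.35, -3.61, 2.99]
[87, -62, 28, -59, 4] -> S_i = Random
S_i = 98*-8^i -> [98, -784, 6272, -50176, 401408]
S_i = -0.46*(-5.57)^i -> [-0.46, 2.56, -14.27, 79.49, -442.77]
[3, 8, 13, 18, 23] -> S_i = 3 + 5*i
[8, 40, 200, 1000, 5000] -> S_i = 8*5^i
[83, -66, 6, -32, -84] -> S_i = Random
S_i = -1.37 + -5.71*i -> [-1.37, -7.08, -12.79, -18.5, -24.21]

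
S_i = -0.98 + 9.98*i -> [-0.98, 9.0, 18.98, 28.96, 38.94]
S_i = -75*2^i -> [-75, -150, -300, -600, -1200]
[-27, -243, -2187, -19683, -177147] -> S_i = -27*9^i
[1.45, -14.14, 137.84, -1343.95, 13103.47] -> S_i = 1.45*(-9.75)^i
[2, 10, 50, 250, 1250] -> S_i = 2*5^i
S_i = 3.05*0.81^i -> [3.05, 2.47, 2.0, 1.62, 1.31]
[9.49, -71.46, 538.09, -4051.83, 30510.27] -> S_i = 9.49*(-7.53)^i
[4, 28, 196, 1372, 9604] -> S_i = 4*7^i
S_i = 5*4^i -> [5, 20, 80, 320, 1280]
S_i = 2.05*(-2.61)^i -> [2.05, -5.35, 13.96, -36.45, 95.13]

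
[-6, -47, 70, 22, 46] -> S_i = Random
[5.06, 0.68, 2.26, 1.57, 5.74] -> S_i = Random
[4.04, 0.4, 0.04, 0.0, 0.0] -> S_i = 4.04*0.10^i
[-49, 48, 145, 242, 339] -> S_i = -49 + 97*i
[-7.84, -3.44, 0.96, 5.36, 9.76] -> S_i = -7.84 + 4.40*i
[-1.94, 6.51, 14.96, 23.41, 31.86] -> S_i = -1.94 + 8.45*i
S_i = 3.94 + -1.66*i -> [3.94, 2.28, 0.62, -1.04, -2.7]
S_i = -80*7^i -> [-80, -560, -3920, -27440, -192080]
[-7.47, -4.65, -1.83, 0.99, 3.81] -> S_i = -7.47 + 2.82*i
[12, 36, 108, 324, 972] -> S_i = 12*3^i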